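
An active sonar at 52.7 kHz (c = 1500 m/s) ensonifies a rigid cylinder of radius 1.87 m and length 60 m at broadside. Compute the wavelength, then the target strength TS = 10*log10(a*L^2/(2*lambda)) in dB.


Step 1: lambda = c/f = 1500/52700 = 0.02846 m
Step 2: TS = 10*log10(a*L^2/(2*lambda)) = 10*log10(1.87*60^2/(2*0.02846)) = 50.73

50.73 dB


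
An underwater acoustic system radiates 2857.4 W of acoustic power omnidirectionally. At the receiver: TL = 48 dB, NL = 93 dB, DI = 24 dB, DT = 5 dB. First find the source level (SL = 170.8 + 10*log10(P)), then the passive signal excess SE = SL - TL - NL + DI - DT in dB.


Step 1: SL = 170.8 + 10*log10(2857.4) = 205.36 dB
Step 2: SE = SL - TL - NL + DI - DT = 205.36 - 48 - 93 + 24 - 5 = 83.36

83.36 dB


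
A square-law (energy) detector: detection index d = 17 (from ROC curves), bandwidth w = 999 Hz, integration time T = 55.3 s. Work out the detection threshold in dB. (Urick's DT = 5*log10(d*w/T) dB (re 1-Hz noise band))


DT = 5*log10(d*w/T) = 5*log10(17 * 999 / 55.3) = 5*log10(307.11) = 12.44

12.44 dB


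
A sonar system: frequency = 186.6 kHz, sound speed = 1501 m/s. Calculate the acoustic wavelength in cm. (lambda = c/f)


0.8 cm


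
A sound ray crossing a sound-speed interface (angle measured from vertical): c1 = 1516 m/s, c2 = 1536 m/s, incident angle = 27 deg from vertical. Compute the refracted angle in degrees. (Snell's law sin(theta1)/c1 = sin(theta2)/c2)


sin(theta2) = (c2/c1)*sin(theta1) = (1536/1516)*sin(27 deg) = 0.45998
theta2 = arcsin(0.45998) = 27.39

27.39 deg


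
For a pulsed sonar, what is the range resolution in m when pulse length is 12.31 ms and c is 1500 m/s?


dR = c*tau/2 = 1500 * 12.31e-3 / 2 = 9.2325

9.2325 m


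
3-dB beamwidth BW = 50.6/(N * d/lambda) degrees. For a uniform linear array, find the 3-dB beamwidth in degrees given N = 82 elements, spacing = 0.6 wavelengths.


1.03 deg


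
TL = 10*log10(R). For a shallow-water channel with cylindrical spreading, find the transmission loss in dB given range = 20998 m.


43.22 dB


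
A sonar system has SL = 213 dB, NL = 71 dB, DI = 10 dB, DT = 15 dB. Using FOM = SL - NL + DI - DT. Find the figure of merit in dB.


137 dB


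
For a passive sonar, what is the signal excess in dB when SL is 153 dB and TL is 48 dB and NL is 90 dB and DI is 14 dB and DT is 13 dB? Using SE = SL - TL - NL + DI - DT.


SE = SL - TL - NL + DI - DT = 153 - 48 - 90 + 14 - 13 = 16

16 dB


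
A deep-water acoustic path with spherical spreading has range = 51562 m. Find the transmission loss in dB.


TL = 20*log10(51562) = 94.25

94.25 dB


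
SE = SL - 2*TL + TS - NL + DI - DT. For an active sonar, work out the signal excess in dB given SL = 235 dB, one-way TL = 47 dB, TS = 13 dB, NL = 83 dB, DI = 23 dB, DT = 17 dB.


77 dB


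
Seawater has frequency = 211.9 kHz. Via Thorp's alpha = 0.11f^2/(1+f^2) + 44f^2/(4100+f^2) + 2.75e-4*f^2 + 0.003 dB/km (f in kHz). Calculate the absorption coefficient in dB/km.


f^2 = 44901.61
alpha = 0.11*44901.61/(1+44901.61) + 44*44901.61/(4100+44901.61) + 2.75e-4*44901.61 + 0.003 = 52.779

52.779 dB/km


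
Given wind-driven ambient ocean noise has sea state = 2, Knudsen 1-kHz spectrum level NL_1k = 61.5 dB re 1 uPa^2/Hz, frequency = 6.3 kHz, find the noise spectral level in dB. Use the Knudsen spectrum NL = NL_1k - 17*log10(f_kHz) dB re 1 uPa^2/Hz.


NL = NL_1k - 17*log10(f_kHz) = 61.5 - 17*log10(6.3) = 61.5 - (13.59) = 47.91

47.91 dB


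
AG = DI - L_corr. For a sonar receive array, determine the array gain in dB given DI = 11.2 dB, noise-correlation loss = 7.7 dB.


3.5 dB


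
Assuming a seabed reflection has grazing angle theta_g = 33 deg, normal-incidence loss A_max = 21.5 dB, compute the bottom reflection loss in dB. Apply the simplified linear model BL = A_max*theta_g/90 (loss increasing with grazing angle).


BL = A_max * theta_g / 90 = 21.5 * 33 / 90 = 7.88

7.88 dB


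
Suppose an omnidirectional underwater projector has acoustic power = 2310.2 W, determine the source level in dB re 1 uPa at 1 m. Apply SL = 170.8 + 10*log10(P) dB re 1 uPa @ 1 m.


204.44 dB


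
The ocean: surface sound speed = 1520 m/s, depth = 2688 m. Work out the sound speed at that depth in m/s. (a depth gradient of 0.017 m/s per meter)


1565.696 m/s


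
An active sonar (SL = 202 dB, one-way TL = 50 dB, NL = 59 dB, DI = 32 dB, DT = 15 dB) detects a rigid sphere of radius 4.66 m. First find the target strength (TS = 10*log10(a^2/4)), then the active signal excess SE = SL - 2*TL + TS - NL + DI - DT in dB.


Step 1: TS = 10*log10(4.66^2/4) = 7.35 dB
Step 2: SE = SL - 2*TL + TS - NL + DI - DT = 202 - 2*50 + (7.35) - 59 + 32 - 15 = 67.35

67.35 dB


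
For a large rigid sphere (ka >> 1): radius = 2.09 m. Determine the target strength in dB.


TS = 10*log10(2.09^2 / 4) = 10*log10(1.092025) = 0.38

0.38 dB


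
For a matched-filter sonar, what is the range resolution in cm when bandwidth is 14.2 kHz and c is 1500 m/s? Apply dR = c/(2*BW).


dR = c/(2*BW) = 1500 / (2 * 14.2e3) = 0.0528 m = 5.28 cm

5.28 cm


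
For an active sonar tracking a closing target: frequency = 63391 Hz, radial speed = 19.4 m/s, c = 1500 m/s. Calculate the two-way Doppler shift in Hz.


1639.71 Hz


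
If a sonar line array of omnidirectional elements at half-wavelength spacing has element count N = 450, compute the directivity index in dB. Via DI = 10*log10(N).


26.53 dB


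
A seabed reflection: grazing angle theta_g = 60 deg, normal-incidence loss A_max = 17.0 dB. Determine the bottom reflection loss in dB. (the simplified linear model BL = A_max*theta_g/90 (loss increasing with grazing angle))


BL = A_max * theta_g / 90 = 17.0 * 60 / 90 = 11.33

11.33 dB


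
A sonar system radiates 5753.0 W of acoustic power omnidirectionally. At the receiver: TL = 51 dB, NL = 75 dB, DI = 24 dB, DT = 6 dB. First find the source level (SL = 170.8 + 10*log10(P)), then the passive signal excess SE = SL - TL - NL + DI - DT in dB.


Step 1: SL = 170.8 + 10*log10(5753.0) = 208.4 dB
Step 2: SE = SL - TL - NL + DI - DT = 208.4 - 51 - 75 + 24 - 6 = 100.4

100.4 dB


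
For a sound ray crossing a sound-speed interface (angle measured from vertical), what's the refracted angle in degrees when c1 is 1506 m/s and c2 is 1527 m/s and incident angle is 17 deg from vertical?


sin(theta2) = (c2/c1)*sin(theta1) = (1527/1506)*sin(17 deg) = 0.29645
theta2 = arcsin(0.29645) = 17.24

17.24 deg


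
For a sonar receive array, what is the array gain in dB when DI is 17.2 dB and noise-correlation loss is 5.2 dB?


AG = DI - L_corr = 17.2 - 5.2 = 12.0

12.0 dB


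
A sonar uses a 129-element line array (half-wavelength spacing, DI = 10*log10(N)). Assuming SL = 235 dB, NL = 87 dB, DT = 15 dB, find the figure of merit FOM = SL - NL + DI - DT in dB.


154.11 dB


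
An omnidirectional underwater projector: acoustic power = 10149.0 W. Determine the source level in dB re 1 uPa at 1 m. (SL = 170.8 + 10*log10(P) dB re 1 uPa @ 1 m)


210.86 dB


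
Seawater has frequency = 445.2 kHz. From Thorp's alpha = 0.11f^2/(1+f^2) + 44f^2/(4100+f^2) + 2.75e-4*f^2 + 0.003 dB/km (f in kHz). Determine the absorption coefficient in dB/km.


f^2 = 198203.04
alpha = 0.11*198203.04/(1+198203.04) + 44*198203.04/(4100+198203.04) + 2.75e-4*198203.04 + 0.003 = 97.727

97.727 dB/km


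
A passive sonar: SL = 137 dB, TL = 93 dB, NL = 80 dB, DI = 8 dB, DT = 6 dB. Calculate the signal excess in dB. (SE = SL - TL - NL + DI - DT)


SE = SL - TL - NL + DI - DT = 137 - 93 - 80 + 8 - 6 = -34

-34 dB


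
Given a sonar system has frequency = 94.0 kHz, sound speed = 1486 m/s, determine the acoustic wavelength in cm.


1.58 cm


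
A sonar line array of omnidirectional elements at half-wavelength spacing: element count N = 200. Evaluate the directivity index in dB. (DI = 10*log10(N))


DI = 10*log10(200) = 23.01

23.01 dB


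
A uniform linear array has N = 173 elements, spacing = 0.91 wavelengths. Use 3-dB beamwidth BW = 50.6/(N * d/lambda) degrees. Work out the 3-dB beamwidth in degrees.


BW = 50.6 / (173 * 0.91) = 50.6 / 157.43 = 0.32

0.32 deg


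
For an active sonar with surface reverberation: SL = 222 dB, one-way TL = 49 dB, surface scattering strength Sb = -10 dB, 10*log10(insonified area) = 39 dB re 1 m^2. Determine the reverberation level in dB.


RL = SL - 2*TL + Sb + 10*log10(A) = 222 - 2*49 + (-10) + 39 = 153

153 dB


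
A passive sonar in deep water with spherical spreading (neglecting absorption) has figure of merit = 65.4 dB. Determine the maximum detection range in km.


At max range FOM = TL, so 20*log10(R) = 65.4
R = 10^(65.4/20) = 1862.09 m = 1.86 km

1.86 km


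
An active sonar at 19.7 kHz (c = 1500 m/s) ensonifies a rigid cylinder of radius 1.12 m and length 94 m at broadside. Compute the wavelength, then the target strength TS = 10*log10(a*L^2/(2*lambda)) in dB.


Step 1: lambda = c/f = 1500/19700 = 0.07614 m
Step 2: TS = 10*log10(a*L^2/(2*lambda)) = 10*log10(1.12*94^2/(2*0.07614)) = 48.13

48.13 dB


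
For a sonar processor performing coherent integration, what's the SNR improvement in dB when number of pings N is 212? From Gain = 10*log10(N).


Gain = 10*log10(212) = 23.26

23.26 dB


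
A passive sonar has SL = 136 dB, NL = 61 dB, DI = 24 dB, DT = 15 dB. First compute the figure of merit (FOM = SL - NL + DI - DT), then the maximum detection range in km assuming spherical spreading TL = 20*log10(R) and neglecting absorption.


Step 1: FOM = SL - NL + DI - DT = 136 - 61 + 24 - 15 = 84 dB
Step 2: at max range FOM = TL = 20*log10(R), so R = 10^(84/20) = 15848.93 m = 15.85 km

15.85 km


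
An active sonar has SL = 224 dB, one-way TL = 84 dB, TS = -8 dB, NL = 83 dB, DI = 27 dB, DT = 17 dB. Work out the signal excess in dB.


SE = SL - 2*TL + TS - NL + DI - DT = 224 - 2*84 + (-8) - 83 + 27 - 17 = -25

-25 dB


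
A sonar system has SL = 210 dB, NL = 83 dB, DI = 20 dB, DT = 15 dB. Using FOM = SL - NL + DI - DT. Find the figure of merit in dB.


FOM = SL - NL + DI - DT = 210 - 83 + 20 - 15 = 132

132 dB


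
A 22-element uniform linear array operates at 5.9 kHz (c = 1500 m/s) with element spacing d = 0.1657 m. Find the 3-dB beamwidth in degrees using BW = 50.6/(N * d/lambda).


Step 1: lambda = 1500/5900 = 0.25424 m
Step 2: d/lambda = 0.1657/0.25424 = 0.6517
Step 3: BW = 50.6/(N * d/lambda) = 50.6/(22 * 0.6517) = 3.53

3.53 deg


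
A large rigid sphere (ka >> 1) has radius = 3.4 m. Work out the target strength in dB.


TS = 10*log10(3.4^2 / 4) = 10*log10(2.89) = 4.61

4.61 dB


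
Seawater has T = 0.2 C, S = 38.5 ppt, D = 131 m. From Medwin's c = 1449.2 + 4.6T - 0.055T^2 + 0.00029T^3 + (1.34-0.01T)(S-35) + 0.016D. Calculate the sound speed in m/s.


c = 1449.2 + 4.6*0.2 - 0.055*0.2^2 + 0.00029*0.2^3 + (1.34 - 0.01*0.2)*(38.5 - 35) + 0.016*131 = 1456.9

1456.9 m/s


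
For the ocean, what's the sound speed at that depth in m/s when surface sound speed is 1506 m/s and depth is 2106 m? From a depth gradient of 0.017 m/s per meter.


1541.802 m/s


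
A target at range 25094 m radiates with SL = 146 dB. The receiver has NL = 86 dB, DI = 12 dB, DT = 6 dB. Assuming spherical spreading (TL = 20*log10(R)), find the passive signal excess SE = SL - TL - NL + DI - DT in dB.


Step 1: TL = 20*log10(25094) = 87.99 dB
Step 2: SE = 146 - 87.99 - 86 + 12 - 6 = -21.99

-21.99 dB


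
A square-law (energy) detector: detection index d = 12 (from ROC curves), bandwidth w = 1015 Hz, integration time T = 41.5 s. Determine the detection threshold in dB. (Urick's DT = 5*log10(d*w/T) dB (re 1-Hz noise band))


DT = 5*log10(d*w/T) = 5*log10(12 * 1015 / 41.5) = 5*log10(293.49) = 12.34

12.34 dB


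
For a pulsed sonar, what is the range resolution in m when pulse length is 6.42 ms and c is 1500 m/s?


4.815 m


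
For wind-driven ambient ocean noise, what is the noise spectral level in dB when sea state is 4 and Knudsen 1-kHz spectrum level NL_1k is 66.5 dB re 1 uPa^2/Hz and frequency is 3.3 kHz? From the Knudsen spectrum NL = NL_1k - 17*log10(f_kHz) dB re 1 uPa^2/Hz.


57.69 dB


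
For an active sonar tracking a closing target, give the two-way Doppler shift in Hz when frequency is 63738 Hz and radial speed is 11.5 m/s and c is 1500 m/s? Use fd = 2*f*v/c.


fd = 2*f*v/c = 2 * 63738 * 11.5 / 1500 = 977.32

977.32 Hz


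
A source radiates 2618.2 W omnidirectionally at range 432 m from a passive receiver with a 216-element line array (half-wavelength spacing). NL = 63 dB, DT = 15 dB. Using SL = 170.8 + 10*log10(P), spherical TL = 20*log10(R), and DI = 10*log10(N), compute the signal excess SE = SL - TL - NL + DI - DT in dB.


Step 1: SL = 170.8 + 10*log10(2618.2) = 204.98 dB
Step 2: TL = 20*log10(432) = 52.71 dB
Step 3: DI = 10*log10(216) = 23.34 dB
Step 4: SE = SL - TL - NL + DI - DT = 204.98 - 52.71 - 63 + 23.34 - 15 = 97.61

97.61 dB


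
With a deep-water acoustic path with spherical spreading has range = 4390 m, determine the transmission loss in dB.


TL = 20*log10(4390) = 72.85

72.85 dB


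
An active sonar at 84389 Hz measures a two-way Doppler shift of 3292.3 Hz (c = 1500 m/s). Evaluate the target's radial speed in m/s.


From fd = 2*f*v/c, v = c*fd/(2*f) = 1500 * 3292.3 / (2*84389) = 29.26

29.26 m/s


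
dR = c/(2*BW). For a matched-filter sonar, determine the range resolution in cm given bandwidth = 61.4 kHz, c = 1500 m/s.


dR = c/(2*BW) = 1500 / (2 * 61.4e3) = 0.0122 m = 1.22 cm

1.22 cm


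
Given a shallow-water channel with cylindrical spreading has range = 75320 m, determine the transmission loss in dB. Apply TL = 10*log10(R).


TL = 10*log10(75320) = 48.77

48.77 dB


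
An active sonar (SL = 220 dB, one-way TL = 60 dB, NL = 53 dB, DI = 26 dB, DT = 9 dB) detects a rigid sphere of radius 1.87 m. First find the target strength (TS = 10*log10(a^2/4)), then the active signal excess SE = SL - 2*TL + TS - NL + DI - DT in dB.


Step 1: TS = 10*log10(1.87^2/4) = -0.58 dB
Step 2: SE = SL - 2*TL + TS - NL + DI - DT = 220 - 2*60 + (-0.58) - 53 + 26 - 9 = 63.42

63.42 dB


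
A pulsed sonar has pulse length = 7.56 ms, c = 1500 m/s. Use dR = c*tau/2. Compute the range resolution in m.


5.67 m


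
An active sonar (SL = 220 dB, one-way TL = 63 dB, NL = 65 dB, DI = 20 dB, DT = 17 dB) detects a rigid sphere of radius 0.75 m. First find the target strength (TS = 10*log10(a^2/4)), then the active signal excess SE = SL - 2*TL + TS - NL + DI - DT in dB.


Step 1: TS = 10*log10(0.75^2/4) = -8.52 dB
Step 2: SE = SL - 2*TL + TS - NL + DI - DT = 220 - 2*63 + (-8.52) - 65 + 20 - 17 = 23.48

23.48 dB


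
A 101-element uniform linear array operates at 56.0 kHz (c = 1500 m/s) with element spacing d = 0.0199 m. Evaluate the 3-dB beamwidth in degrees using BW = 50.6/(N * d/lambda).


Step 1: lambda = 1500/56000 = 0.02679 m
Step 2: d/lambda = 0.0199/0.02679 = 0.7428
Step 3: BW = 50.6/(N * d/lambda) = 50.6/(101 * 0.7428) = 0.67

0.67 deg


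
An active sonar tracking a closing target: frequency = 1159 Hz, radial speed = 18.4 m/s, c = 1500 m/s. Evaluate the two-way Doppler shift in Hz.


fd = 2*f*v/c = 2 * 1159 * 18.4 / 1500 = 28.43

28.43 Hz


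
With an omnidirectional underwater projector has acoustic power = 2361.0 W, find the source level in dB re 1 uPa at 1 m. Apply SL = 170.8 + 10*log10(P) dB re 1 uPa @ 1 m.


SL = 170.8 + 10*log10(2361.0) = 170.8 + 33.73 = 204.53

204.53 dB


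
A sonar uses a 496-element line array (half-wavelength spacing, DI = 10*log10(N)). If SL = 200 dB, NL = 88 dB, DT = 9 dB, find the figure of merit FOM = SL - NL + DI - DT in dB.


Step 1: DI = 10*log10(496) = 26.95 dB
Step 2: FOM = SL - NL + DI - DT = 200 - 88 + 26.95 - 9 = 129.95

129.95 dB


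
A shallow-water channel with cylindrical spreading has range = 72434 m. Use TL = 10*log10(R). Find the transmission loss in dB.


48.6 dB


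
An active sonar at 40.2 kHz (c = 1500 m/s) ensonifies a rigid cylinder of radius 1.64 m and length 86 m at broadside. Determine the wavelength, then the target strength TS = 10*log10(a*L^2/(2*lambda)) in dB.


Step 1: lambda = c/f = 1500/40200 = 0.03731 m
Step 2: TS = 10*log10(a*L^2/(2*lambda)) = 10*log10(1.64*86^2/(2*0.03731)) = 52.11

52.11 dB


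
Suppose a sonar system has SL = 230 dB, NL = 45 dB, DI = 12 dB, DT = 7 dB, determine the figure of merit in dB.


FOM = SL - NL + DI - DT = 230 - 45 + 12 - 7 = 190

190 dB


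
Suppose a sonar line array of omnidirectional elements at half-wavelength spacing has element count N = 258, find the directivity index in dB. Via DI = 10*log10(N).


24.12 dB


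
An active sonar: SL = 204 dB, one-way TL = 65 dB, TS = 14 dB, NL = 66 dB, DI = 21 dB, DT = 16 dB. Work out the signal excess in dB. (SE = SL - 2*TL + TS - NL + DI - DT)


27 dB


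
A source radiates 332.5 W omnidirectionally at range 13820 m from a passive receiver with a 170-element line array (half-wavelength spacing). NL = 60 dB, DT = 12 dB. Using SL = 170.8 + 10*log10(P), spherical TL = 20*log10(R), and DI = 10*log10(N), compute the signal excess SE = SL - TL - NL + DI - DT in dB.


Step 1: SL = 170.8 + 10*log10(332.5) = 196.02 dB
Step 2: TL = 20*log10(13820) = 82.81 dB
Step 3: DI = 10*log10(170) = 22.3 dB
Step 4: SE = SL - TL - NL + DI - DT = 196.02 - 82.81 - 60 + 22.3 - 12 = 63.51

63.51 dB


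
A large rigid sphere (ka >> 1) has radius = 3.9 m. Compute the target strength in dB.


TS = 10*log10(3.9^2 / 4) = 10*log10(3.8025) = 5.8

5.8 dB


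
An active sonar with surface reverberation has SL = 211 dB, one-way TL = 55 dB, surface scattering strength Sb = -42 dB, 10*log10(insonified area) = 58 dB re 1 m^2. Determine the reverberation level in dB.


RL = SL - 2*TL + Sb + 10*log10(A) = 211 - 2*55 + (-42) + 58 = 117

117 dB


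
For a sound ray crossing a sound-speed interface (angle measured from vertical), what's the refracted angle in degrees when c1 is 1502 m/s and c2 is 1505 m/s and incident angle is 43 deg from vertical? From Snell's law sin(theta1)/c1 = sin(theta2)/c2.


sin(theta2) = (c2/c1)*sin(theta1) = (1505/1502)*sin(43 deg) = 0.68336
theta2 = arcsin(0.68336) = 43.11

43.11 deg


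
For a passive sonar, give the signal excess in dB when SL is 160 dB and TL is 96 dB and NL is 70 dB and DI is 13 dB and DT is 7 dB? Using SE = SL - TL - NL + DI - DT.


SE = SL - TL - NL + DI - DT = 160 - 96 - 70 + 13 - 7 = 0

0 dB


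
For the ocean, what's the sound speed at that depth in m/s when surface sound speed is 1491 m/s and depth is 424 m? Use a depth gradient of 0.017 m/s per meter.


1498.208 m/s


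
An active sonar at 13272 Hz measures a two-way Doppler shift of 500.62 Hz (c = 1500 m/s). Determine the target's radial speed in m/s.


From fd = 2*f*v/c, v = c*fd/(2*f) = 1500 * 500.62 / (2*13272) = 28.29

28.29 m/s


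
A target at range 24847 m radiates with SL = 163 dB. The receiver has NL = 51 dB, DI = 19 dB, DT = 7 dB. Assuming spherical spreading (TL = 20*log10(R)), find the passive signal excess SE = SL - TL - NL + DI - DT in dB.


Step 1: TL = 20*log10(24847) = 87.91 dB
Step 2: SE = 163 - 87.91 - 51 + 19 - 7 = 36.09

36.09 dB


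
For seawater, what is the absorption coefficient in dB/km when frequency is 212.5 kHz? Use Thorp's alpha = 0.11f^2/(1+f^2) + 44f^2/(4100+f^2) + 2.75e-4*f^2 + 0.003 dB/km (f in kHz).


f^2 = 45156.25
alpha = 0.11*45156.25/(1+45156.25) + 44*45156.25/(4100+45156.25) + 2.75e-4*45156.25 + 0.003 = 52.868

52.868 dB/km


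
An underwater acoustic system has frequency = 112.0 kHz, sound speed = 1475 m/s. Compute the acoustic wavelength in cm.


lambda = c/f = 1475 / 112000 = 0.0132 m = 1.32 cm

1.32 cm


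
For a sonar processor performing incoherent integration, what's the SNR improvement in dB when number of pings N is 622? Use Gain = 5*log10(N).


13.97 dB


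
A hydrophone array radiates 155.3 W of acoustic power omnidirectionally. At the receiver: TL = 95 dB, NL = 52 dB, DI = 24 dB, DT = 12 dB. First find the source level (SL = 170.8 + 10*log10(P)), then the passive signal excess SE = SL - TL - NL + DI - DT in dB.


Step 1: SL = 170.8 + 10*log10(155.3) = 192.71 dB
Step 2: SE = SL - TL - NL + DI - DT = 192.71 - 95 - 52 + 24 - 12 = 57.71

57.71 dB


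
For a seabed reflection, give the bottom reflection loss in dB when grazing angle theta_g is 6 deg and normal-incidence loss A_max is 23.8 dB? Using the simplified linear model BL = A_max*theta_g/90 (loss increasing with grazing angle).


BL = A_max * theta_g / 90 = 23.8 * 6 / 90 = 1.59

1.59 dB


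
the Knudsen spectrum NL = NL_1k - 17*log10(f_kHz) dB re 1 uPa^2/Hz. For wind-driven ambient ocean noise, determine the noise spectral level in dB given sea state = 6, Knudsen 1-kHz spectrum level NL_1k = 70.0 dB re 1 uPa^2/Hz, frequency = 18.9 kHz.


NL = NL_1k - 17*log10(f_kHz) = 70.0 - 17*log10(18.9) = 70.0 - (21.7) = 48.3

48.3 dB


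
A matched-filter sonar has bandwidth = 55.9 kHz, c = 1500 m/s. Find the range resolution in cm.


1.34 cm


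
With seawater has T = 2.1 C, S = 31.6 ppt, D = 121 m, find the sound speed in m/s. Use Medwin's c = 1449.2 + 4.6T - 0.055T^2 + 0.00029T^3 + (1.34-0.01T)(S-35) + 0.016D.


c = 1449.2 + 4.6*2.1 - 0.055*2.1^2 + 0.00029*2.1^3 + (1.34 - 0.01*2.1)*(31.6 - 35) + 0.016*121 = 1456.07

1456.07 m/s


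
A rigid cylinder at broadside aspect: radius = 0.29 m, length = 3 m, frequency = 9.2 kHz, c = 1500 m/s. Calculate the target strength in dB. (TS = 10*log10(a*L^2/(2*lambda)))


lambda = 1500/9200 = 0.16304 m
TS = 10*log10(0.29*3^2/(2*0.16304)) = 9.03

9.03 dB


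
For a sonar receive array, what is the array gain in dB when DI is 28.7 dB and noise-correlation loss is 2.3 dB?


AG = DI - L_corr = 28.7 - 2.3 = 26.4

26.4 dB


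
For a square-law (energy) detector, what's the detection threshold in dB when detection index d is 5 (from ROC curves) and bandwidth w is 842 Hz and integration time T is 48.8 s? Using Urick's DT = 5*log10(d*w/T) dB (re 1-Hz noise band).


9.68 dB


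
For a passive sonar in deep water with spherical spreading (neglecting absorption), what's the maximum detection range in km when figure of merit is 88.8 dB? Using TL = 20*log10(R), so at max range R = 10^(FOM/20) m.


At max range FOM = TL, so 20*log10(R) = 88.8
R = 10^(88.8/20) = 27542.29 m = 27.54 km

27.54 km


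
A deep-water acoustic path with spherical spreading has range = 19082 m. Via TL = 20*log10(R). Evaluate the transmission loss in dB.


85.61 dB


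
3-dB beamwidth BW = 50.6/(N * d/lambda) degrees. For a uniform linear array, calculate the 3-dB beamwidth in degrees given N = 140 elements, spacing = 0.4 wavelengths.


BW = 50.6 / (140 * 0.4) = 50.6 / 56.0 = 0.9

0.9 deg


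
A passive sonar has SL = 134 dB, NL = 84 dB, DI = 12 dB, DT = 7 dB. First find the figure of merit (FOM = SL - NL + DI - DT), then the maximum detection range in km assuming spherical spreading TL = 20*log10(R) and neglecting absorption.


Step 1: FOM = SL - NL + DI - DT = 134 - 84 + 12 - 7 = 55 dB
Step 2: at max range FOM = TL = 20*log10(R), so R = 10^(55/20) = 562.34 m = 0.56 km

0.56 km


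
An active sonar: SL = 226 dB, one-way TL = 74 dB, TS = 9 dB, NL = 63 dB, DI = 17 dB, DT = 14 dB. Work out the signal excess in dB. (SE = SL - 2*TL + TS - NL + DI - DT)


SE = SL - 2*TL + TS - NL + DI - DT = 226 - 2*74 + (9) - 63 + 17 - 14 = 27

27 dB


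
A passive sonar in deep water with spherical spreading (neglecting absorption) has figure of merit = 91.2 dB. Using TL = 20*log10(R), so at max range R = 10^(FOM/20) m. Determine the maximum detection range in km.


At max range FOM = TL, so 20*log10(R) = 91.2
R = 10^(91.2/20) = 36307.81 m = 36.31 km

36.31 km


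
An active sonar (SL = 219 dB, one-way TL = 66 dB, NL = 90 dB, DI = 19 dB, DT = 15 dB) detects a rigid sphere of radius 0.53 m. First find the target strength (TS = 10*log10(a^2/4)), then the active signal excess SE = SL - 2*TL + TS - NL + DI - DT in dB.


Step 1: TS = 10*log10(0.53^2/4) = -11.54 dB
Step 2: SE = SL - 2*TL + TS - NL + DI - DT = 219 - 2*66 + (-11.54) - 90 + 19 - 15 = -10.54

-10.54 dB


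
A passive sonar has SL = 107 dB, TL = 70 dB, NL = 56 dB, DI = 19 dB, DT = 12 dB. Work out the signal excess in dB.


SE = SL - TL - NL + DI - DT = 107 - 70 - 56 + 19 - 12 = -12

-12 dB


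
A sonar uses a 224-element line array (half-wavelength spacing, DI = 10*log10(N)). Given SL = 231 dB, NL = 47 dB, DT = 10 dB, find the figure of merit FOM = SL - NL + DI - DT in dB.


Step 1: DI = 10*log10(224) = 23.5 dB
Step 2: FOM = SL - NL + DI - DT = 231 - 47 + 23.5 - 10 = 197.5

197.5 dB


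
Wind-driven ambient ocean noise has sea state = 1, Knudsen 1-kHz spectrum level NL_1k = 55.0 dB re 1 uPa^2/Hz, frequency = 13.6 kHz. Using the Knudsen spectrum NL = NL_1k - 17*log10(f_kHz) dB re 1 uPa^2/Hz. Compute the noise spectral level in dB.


NL = NL_1k - 17*log10(f_kHz) = 55.0 - 17*log10(13.6) = 55.0 - (19.27) = 35.73

35.73 dB


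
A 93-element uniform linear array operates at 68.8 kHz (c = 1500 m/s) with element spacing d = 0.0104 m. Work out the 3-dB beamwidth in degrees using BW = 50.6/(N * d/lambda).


1.14 deg


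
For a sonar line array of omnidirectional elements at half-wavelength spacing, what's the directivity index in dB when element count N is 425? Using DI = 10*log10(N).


DI = 10*log10(425) = 26.28

26.28 dB


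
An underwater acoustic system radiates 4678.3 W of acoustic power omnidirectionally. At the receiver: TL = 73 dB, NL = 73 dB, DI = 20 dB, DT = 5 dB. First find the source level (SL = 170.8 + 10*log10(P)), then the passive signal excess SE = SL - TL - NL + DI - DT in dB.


Step 1: SL = 170.8 + 10*log10(4678.3) = 207.5 dB
Step 2: SE = SL - TL - NL + DI - DT = 207.5 - 73 - 73 + 20 - 5 = 76.5

76.5 dB


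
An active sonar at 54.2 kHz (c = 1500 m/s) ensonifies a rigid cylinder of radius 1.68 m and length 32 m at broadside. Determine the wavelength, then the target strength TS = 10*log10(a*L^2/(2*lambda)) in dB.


Step 1: lambda = c/f = 1500/54200 = 0.02768 m
Step 2: TS = 10*log10(a*L^2/(2*lambda)) = 10*log10(1.68*32^2/(2*0.02768)) = 44.92

44.92 dB


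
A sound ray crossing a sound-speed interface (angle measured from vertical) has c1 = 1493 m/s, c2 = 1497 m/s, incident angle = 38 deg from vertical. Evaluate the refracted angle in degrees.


sin(theta2) = (c2/c1)*sin(theta1) = (1497/1493)*sin(38 deg) = 0.61731
theta2 = arcsin(0.61731) = 38.12

38.12 deg


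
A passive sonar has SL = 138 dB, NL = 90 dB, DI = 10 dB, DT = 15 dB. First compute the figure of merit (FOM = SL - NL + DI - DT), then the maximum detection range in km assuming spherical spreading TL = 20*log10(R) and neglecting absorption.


Step 1: FOM = SL - NL + DI - DT = 138 - 90 + 10 - 15 = 43 dB
Step 2: at max range FOM = TL = 20*log10(R), so R = 10^(43/20) = 141.25 m = 0.14 km

0.14 km


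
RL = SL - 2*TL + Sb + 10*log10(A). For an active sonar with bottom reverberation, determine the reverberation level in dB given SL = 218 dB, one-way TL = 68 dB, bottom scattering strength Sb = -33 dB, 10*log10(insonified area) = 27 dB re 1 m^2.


RL = SL - 2*TL + Sb + 10*log10(A) = 218 - 2*68 + (-33) + 27 = 76

76 dB


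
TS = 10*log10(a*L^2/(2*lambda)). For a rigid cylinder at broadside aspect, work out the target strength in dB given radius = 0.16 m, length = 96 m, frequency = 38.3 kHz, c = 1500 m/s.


lambda = 1500/38300 = 0.03916 m
TS = 10*log10(0.16*96^2/(2*0.03916)) = 42.75

42.75 dB


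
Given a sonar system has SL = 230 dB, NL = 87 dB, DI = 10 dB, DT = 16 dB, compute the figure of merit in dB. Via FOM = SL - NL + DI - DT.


FOM = SL - NL + DI - DT = 230 - 87 + 10 - 16 = 137

137 dB


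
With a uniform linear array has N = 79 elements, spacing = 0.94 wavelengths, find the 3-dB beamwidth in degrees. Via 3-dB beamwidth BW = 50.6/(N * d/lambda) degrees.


0.68 deg


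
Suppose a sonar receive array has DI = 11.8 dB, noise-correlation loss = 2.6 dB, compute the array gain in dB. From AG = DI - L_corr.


9.2 dB


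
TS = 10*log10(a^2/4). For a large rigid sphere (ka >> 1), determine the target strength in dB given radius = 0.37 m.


-14.66 dB


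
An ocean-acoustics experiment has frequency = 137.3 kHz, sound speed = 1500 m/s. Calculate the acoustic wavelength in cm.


lambda = c/f = 1500 / 137300 = 0.0109 m = 1.09 cm

1.09 cm


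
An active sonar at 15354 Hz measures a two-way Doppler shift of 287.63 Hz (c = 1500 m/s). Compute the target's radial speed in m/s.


14.05 m/s


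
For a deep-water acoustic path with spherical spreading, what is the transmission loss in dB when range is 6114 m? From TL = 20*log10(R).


TL = 20*log10(6114) = 75.73

75.73 dB


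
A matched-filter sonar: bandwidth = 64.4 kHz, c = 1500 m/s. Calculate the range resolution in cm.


1.16 cm


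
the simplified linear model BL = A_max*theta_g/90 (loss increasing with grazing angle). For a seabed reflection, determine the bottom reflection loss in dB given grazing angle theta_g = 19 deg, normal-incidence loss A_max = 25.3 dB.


5.34 dB


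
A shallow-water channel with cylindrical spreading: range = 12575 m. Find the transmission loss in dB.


TL = 10*log10(12575) = 41.0

41.0 dB


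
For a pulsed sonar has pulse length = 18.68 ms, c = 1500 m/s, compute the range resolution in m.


14.01 m


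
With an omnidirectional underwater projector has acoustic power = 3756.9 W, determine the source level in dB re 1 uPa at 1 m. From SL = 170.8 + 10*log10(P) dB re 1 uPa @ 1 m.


SL = 170.8 + 10*log10(3756.9) = 170.8 + 35.75 = 206.55

206.55 dB


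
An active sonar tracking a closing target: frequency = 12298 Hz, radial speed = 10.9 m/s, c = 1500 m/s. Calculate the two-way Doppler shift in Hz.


fd = 2*f*v/c = 2 * 12298 * 10.9 / 1500 = 178.73

178.73 Hz


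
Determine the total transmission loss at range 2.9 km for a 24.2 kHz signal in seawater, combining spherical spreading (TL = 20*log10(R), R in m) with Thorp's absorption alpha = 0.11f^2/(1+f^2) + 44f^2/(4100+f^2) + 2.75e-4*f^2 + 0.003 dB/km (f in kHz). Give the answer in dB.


Step 1 (Thorp): alpha = 0.11*585.64/(1+585.64) + 44*585.64/(4100+585.64) + 2.75e-4*585.64 + 0.003 = 5.7733 dB/km
Step 2: TL_spread = 20*log10(2900) = 69.25 dB
Step 3: TL_abs = alpha*R = 5.7733 * 2.9 = 16.74 dB
Step 4: TL_total = 69.25 + 16.74 = 85.99

85.99 dB


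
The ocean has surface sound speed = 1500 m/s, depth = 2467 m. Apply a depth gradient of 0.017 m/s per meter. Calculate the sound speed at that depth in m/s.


c = 1500 + 0.017 * 2467 = 1541.939

1541.939 m/s


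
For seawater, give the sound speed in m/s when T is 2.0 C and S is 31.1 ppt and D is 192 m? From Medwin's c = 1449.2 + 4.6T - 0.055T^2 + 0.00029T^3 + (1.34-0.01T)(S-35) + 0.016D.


1456.11 m/s


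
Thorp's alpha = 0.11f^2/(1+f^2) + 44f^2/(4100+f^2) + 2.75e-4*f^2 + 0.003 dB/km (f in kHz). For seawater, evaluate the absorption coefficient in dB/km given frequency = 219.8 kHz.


53.957 dB/km


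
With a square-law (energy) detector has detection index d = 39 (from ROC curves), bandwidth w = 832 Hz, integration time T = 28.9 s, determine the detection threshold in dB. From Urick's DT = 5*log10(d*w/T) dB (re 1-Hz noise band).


15.25 dB


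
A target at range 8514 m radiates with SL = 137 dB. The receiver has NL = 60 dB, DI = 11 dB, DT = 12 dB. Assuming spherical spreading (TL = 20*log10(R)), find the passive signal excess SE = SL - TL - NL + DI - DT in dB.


Step 1: TL = 20*log10(8514) = 78.6 dB
Step 2: SE = 137 - 78.6 - 60 + 11 - 12 = -2.6

-2.6 dB


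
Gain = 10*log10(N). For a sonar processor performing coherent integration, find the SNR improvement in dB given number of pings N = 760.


Gain = 10*log10(760) = 28.81

28.81 dB


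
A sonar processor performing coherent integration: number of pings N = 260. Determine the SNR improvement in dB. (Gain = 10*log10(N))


Gain = 10*log10(260) = 24.15

24.15 dB


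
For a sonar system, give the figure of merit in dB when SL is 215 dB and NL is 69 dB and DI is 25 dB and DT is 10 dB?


161 dB


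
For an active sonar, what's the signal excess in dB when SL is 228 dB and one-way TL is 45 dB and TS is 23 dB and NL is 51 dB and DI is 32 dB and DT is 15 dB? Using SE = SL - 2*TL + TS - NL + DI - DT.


127 dB


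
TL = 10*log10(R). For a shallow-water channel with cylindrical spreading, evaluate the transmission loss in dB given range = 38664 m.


TL = 10*log10(38664) = 45.87

45.87 dB


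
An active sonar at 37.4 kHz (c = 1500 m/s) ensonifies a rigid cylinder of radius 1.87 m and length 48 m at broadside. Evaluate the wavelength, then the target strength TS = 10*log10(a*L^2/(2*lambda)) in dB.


Step 1: lambda = c/f = 1500/37400 = 0.04011 m
Step 2: TS = 10*log10(a*L^2/(2*lambda)) = 10*log10(1.87*48^2/(2*0.04011)) = 47.3

47.3 dB


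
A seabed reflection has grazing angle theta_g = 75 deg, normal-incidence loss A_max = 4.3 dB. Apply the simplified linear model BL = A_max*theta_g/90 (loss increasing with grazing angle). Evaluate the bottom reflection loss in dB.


BL = A_max * theta_g / 90 = 4.3 * 75 / 90 = 3.58

3.58 dB


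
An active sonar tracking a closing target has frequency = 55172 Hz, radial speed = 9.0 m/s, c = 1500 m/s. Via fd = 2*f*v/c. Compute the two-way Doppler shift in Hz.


fd = 2*f*v/c = 2 * 55172 * 9.0 / 1500 = 662.06

662.06 Hz


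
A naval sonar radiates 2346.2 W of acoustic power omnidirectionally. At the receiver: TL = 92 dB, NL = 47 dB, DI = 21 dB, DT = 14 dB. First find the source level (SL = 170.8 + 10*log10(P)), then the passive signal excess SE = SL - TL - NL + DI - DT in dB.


Step 1: SL = 170.8 + 10*log10(2346.2) = 204.5 dB
Step 2: SE = SL - TL - NL + DI - DT = 204.5 - 92 - 47 + 21 - 14 = 72.5

72.5 dB


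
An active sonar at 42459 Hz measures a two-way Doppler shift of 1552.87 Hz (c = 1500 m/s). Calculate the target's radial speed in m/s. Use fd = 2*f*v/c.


27.43 m/s


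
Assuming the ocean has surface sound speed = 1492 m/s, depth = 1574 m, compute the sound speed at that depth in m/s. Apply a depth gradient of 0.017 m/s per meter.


1518.758 m/s


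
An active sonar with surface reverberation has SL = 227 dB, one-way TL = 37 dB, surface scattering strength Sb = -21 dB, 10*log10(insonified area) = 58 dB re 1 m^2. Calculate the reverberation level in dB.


RL = SL - 2*TL + Sb + 10*log10(A) = 227 - 2*37 + (-21) + 58 = 190

190 dB


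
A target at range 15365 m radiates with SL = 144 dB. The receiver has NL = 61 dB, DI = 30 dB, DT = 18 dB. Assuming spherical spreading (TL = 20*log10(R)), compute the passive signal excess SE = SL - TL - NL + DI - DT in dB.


Step 1: TL = 20*log10(15365) = 83.73 dB
Step 2: SE = 144 - 83.73 - 61 + 30 - 18 = 11.27

11.27 dB


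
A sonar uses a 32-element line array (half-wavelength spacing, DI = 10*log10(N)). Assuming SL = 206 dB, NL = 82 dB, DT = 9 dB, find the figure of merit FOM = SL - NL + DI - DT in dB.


130.05 dB


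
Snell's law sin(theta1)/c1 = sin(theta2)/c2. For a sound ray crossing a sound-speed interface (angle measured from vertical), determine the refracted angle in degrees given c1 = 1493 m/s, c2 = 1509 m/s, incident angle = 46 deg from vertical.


sin(theta2) = (c2/c1)*sin(theta1) = (1509/1493)*sin(46 deg) = 0.72705
theta2 = arcsin(0.72705) = 46.64

46.64 deg


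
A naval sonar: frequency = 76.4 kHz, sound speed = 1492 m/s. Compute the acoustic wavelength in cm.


lambda = c/f = 1492 / 76400 = 0.0195 m = 1.95 cm

1.95 cm


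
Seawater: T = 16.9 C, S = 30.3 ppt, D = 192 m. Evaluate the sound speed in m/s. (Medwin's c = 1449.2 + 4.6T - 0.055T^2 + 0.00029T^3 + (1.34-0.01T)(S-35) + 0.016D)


c = 1449.2 + 4.6*16.9 - 0.055*16.9^2 + 0.00029*16.9^3 + (1.34 - 0.01*16.9)*(30.3 - 35) + 0.016*192 = 1510.2

1510.2 m/s


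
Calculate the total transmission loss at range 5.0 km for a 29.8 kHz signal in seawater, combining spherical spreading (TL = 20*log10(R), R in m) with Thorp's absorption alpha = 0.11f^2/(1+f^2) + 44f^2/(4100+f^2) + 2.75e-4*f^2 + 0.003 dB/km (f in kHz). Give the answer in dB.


Step 1 (Thorp): alpha = 0.11*888.04/(1+888.04) + 44*888.04/(4100+888.04) + 2.75e-4*888.04 + 0.003 = 8.1906 dB/km
Step 2: TL_spread = 20*log10(5000) = 73.98 dB
Step 3: TL_abs = alpha*R = 8.1906 * 5.0 = 40.95 dB
Step 4: TL_total = 73.98 + 40.95 = 114.93

114.93 dB


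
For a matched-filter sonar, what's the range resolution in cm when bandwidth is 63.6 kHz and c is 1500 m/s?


1.18 cm


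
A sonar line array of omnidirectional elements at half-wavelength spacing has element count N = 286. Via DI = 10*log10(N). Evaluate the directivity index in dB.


DI = 10*log10(286) = 24.56

24.56 dB


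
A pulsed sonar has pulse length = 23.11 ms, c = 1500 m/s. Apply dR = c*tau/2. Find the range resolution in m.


dR = c*tau/2 = 1500 * 23.11e-3 / 2 = 17.3325

17.3325 m


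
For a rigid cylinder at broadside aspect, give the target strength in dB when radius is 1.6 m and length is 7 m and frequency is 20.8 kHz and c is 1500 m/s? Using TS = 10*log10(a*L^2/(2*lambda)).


lambda = 1500/20800 = 0.07212 m
TS = 10*log10(1.6*7^2/(2*0.07212)) = 27.35

27.35 dB


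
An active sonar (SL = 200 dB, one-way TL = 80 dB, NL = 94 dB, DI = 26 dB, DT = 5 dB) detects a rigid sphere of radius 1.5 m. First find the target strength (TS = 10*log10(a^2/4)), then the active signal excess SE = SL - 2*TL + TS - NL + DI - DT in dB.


Step 1: TS = 10*log10(1.5^2/4) = -2.5 dB
Step 2: SE = SL - 2*TL + TS - NL + DI - DT = 200 - 2*80 + (-2.5) - 94 + 26 - 5 = -35.5

-35.5 dB


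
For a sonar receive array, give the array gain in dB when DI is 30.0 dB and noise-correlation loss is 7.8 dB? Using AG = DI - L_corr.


22.2 dB


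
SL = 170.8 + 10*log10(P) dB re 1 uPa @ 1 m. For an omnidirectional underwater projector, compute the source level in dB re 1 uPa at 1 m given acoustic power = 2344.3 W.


SL = 170.8 + 10*log10(2344.3) = 170.8 + 33.7 = 204.5

204.5 dB


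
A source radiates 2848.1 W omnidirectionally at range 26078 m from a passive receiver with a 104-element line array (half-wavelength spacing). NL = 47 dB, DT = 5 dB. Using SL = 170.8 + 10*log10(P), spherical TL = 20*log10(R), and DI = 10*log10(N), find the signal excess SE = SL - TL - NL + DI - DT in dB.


Step 1: SL = 170.8 + 10*log10(2848.1) = 205.35 dB
Step 2: TL = 20*log10(26078) = 88.33 dB
Step 3: DI = 10*log10(104) = 20.17 dB
Step 4: SE = SL - TL - NL + DI - DT = 205.35 - 88.33 - 47 + 20.17 - 5 = 85.19

85.19 dB


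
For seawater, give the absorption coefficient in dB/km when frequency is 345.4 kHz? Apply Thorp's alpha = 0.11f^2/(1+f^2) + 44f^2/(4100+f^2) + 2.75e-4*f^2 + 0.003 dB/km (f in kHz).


75.459 dB/km


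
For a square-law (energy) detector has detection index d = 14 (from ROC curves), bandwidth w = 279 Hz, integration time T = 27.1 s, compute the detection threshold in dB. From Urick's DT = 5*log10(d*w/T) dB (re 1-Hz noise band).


DT = 5*log10(d*w/T) = 5*log10(14 * 279 / 27.1) = 5*log10(144.13) = 10.79

10.79 dB


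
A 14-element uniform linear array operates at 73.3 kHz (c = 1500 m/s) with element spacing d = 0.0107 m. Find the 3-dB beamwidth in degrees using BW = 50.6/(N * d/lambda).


6.91 deg


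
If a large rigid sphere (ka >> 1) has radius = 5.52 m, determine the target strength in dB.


TS = 10*log10(5.52^2 / 4) = 10*log10(7.6176) = 8.82

8.82 dB


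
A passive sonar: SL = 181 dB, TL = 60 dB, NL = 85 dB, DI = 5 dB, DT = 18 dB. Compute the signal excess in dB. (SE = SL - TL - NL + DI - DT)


SE = SL - TL - NL + DI - DT = 181 - 60 - 85 + 5 - 18 = 23

23 dB


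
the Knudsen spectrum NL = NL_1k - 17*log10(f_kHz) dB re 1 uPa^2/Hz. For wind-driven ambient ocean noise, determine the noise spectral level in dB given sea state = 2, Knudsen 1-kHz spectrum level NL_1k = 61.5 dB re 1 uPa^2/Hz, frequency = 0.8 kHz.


NL = NL_1k - 17*log10(f_kHz) = 61.5 - 17*log10(0.8) = 61.5 - (-1.65) = 63.15

63.15 dB
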